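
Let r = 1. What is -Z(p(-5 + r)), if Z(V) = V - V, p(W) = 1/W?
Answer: 0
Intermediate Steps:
Z(V) = 0
-Z(p(-5 + r)) = -1*0 = 0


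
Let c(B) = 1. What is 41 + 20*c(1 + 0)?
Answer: 61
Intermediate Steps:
41 + 20*c(1 + 0) = 41 + 20*1 = 41 + 20 = 61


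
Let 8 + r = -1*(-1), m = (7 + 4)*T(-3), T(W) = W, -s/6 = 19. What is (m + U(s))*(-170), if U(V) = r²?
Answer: -2720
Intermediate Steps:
s = -114 (s = -6*19 = -114)
m = -33 (m = (7 + 4)*(-3) = 11*(-3) = -33)
r = -7 (r = -8 - 1*(-1) = -8 + 1 = -7)
U(V) = 49 (U(V) = (-7)² = 49)
(m + U(s))*(-170) = (-33 + 49)*(-170) = 16*(-170) = -2720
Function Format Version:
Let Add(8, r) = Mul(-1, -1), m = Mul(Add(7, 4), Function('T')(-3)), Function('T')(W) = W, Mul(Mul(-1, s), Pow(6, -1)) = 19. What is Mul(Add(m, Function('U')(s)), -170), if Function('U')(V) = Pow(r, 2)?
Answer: -2720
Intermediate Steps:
s = -114 (s = Mul(-6, 19) = -114)
m = -33 (m = Mul(Add(7, 4), -3) = Mul(11, -3) = -33)
r = -7 (r = Add(-8, Mul(-1, -1)) = Add(-8, 1) = -7)
Function('U')(V) = 49 (Function('U')(V) = Pow(-7, 2) = 49)
Mul(Add(m, Function('U')(s)), -170) = Mul(Add(-33, 49), -170) = Mul(16, -170) = -2720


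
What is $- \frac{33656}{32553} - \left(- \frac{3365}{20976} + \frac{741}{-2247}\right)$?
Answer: $- \frac{92688231341}{170480321424} \approx -0.54369$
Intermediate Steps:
$- \frac{33656}{32553} - \left(- \frac{3365}{20976} + \frac{741}{-2247}\right) = \left(-33656\right) \frac{1}{32553} - \left(\left(-3365\right) \frac{1}{20976} + 741 \left(- \frac{1}{2247}\right)\right) = - \frac{33656}{32553} - \left(- \frac{3365}{20976} - \frac{247}{749}\right) = - \frac{33656}{32553} - - \frac{7701457}{15711024} = - \frac{33656}{32553} + \frac{7701457}{15711024} = - \frac{92688231341}{170480321424}$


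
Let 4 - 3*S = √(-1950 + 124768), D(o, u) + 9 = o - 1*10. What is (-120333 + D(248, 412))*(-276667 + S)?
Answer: 99685959688/3 + 120104*√122818/3 ≈ 3.3243e+10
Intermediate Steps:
D(o, u) = -19 + o (D(o, u) = -9 + (o - 1*10) = -9 + (o - 10) = -9 + (-10 + o) = -19 + o)
S = 4/3 - √122818/3 (S = 4/3 - √(-1950 + 124768)/3 = 4/3 - √122818/3 ≈ -115.48)
(-120333 + D(248, 412))*(-276667 + S) = (-120333 + (-19 + 248))*(-276667 + (4/3 - √122818/3)) = (-120333 + 229)*(-829997/3 - √122818/3) = -120104*(-829997/3 - √122818/3) = 99685959688/3 + 120104*√122818/3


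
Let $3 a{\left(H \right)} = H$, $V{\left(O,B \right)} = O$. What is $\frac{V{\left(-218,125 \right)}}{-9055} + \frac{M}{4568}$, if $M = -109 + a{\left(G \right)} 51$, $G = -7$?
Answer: $- \frac{267179}{10340810} \approx -0.025837$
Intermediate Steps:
$a{\left(H \right)} = \frac{H}{3}$
$M = -228$ ($M = -109 + \frac{1}{3} \left(-7\right) 51 = -109 - 119 = -228$)
$\frac{V{\left(-218,125 \right)}}{-9055} + \frac{M}{4568} = - \frac{218}{-9055} - \frac{228}{4568} = \left(-218\right) \left(- \frac{1}{9055}\right) - \frac{57}{1142} = \frac{218}{9055} - \frac{57}{1142} = - \frac{267179}{10340810}$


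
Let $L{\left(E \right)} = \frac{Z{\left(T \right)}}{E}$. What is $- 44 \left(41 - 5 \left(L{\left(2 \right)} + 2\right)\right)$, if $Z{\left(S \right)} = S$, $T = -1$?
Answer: $-1474$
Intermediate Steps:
$L{\left(E \right)} = - \frac{1}{E}$
$- 44 \left(41 - 5 \left(L{\left(2 \right)} + 2\right)\right) = - 44 \left(41 - 5 \left(- \frac{1}{2} + 2\right)\right) = - 44 \left(41 - \frac{15}{2}\right) = \left(-44\right) \frac{67}{2} = -1474$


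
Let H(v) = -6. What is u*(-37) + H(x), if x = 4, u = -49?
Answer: 1807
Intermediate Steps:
u*(-37) + H(x) = -49*(-37) - 6 = 1813 - 6 = 1807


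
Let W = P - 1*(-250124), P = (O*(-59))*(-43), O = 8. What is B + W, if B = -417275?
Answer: -146855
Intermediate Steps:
P = 20296 (P = (8*(-59))*(-43) = -472*(-43) = 20296)
W = 270420 (W = 20296 - 1*(-250124) = 20296 + 250124 = 270420)
B + W = -417275 + 270420 = -146855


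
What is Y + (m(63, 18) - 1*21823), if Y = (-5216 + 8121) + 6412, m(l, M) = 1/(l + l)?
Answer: -1575755/126 ≈ -12506.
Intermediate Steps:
m(l, M) = 1/(2*l)
Y = 9317 (Y = 2905 + 6412 = 9317)
Y + (m(63, 18) - 1*21823) = 9317 + ((½)/63 - 1*21823) = 9317 + ((½)*(1/63) - 21823) = 9317 + (1/126 - 21823) = 9317 - 2749697/126 = -1575755/126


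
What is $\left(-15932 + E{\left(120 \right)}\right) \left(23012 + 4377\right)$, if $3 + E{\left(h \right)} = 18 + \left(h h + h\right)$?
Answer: $-38262433$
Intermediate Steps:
$E{\left(h \right)} = 15 + h + h^{2}$ ($E{\left(h \right)} = -3 + \left(18 + \left(h h + h\right)\right) = -3 + \left(18 + \left(h^{2} + h\right)\right) = -3 + \left(18 + \left(h + h^{2}\right)\right) = -3 + \left(18 + h + h^{2}\right) = 15 + h + h^{2}$)
$\left(-15932 + E{\left(120 \right)}\right) \left(23012 + 4377\right) = \left(-15932 + \left(15 + 120 + 120^{2}\right)\right) \left(23012 + 4377\right) = \left(-15932 + \left(15 + 120 + 14400\right)\right) 27389 = \left(-15932 + 14535\right) 27389 = \left(-1397\right) 27389 = -38262433$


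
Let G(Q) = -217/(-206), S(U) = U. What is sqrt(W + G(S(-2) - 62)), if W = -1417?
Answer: I*sqrt(60087110)/206 ≈ 37.629*I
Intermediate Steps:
G(Q) = 217/206 (G(Q) = -217*(-1/206) = 217/206)
sqrt(W + G(S(-2) - 62)) = sqrt(-1417 + 217/206) = sqrt(-291685/206) = I*sqrt(60087110)/206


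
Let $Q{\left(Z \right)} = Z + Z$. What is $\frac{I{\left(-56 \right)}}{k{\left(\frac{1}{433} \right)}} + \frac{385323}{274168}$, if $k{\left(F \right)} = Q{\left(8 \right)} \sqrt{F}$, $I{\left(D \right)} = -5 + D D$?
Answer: $\frac{8961}{6376} + \frac{3131 \sqrt{433}}{16} \approx 4073.4$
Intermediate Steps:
$Q{\left(Z \right)} = 2 Z$
$I{\left(D \right)} = -5 + D^{2}$
$k{\left(F \right)} = 16 \sqrt{F}$ ($k{\left(F \right)} = 2 \cdot 8 \sqrt{F} = 16 \sqrt{F}$)
$\frac{I{\left(-56 \right)}}{k{\left(\frac{1}{433} \right)}} + \frac{385323}{274168} = \frac{-5 + \left(-56\right)^{2}}{16 \sqrt{\frac{1}{433}}} + \frac{385323}{274168} = \frac{-5 + 3136}{16 \sqrt{\frac{1}{433}}} + 385323 \cdot \frac{1}{274168} = \frac{3131}{16 \frac{\sqrt{433}}{433}} + \frac{8961}{6376} = \frac{3131}{\frac{16}{433} \sqrt{433}} + \frac{8961}{6376} = 3131 \frac{\sqrt{433}}{16} + \frac{8961}{6376} = \frac{3131 \sqrt{433}}{16} + \frac{8961}{6376} = \frac{8961}{6376} + \frac{3131 \sqrt{433}}{16}$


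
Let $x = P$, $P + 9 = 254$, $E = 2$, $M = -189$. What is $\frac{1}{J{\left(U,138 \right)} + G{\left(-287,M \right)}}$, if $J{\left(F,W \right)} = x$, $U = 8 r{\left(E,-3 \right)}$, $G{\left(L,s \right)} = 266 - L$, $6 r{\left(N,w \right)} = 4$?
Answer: $\frac{1}{798} \approx 0.0012531$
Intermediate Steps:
$r{\left(N,w \right)} = \frac{2}{3}$ ($r{\left(N,w \right)} = \frac{1}{6} \cdot 4 = \frac{2}{3}$)
$P = 245$ ($P = -9 + 254 = 245$)
$U = \frac{16}{3}$ ($U = 8 \cdot \frac{2}{3} = \frac{16}{3} \approx 5.3333$)
$x = 245$
$J{\left(F,W \right)} = 245$
$\frac{1}{J{\left(U,138 \right)} + G{\left(-287,M \right)}} = \frac{1}{245 + \left(266 - -287\right)} = \frac{1}{245 + \left(266 + 287\right)} = \frac{1}{245 + 553} = \frac{1}{798}$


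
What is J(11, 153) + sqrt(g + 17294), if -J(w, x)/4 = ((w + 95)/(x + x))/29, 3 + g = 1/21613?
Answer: -212/4437 + 12*sqrt(56090295343)/21613 ≈ 131.45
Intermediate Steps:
g = -64838/21613 (g = -3 + 1/21613 = -64838/21613 ≈ -3.0000)
J(w, x) = -2*(95 + w)/(29*x) (J(w, x) = -4*(w + 95)/(x + x)/29 = -4*(95 + w)/((2*x))/29 = -4*(95 + w)*(1/(2*x))/29 = -4*(95 + w)/(2*x)/29 = -2*(95 + w)/(29*x))
J(11, 153) + sqrt(g + 17294) = (2/29)*(-95 - 1*11)/153 + sqrt(-64838/21613 + 17294) = (2/29)*(1/153)*(-95 - 11) + sqrt(373710384/21613) = (2/29)*(1/153)*(-106) + 12*sqrt(56090295343)/21613 = -212/4437 + 12*sqrt(56090295343)/21613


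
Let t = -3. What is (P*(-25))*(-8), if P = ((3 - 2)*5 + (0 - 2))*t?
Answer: -1800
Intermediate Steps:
P = -9 (P = ((3 - 2)*5 + (0 - 2))*(-3) = (1*5 - 2)*(-3) = (5 - 2)*(-3) = 3*(-3) = -9)
(P*(-25))*(-8) = -9*(-25)*(-8) = 225*(-8) = -1800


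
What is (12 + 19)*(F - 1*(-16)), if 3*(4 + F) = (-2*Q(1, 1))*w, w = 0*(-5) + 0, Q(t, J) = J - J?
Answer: 372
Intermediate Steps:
Q(t, J) = 0
w = 0 (w = 0 + 0 = 0)
F = -4 (F = -4 + (-2*0*0)/3 = -4 + (0*0)/3 = -4 + (⅓)*0 = -4 + 0 = -4)
(12 + 19)*(F - 1*(-16)) = (12 + 19)*(-4 - 1*(-16)) = 31*(-4 + 16) = 31*12 = 372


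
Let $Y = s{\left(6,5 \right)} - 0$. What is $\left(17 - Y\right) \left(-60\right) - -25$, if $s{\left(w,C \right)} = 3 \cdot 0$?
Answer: $-995$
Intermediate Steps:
$s{\left(w,C \right)} = 0$
$Y = 0$ ($Y = 0 - 0 = 0 + 0 = 0$)
$\left(17 - Y\right) \left(-60\right) - -25 = \left(17 - 0\right) \left(-60\right) - -25 = \left(17 + 0\right) \left(-60\right) + \left(-50 + 75\right) = 17 \left(-60\right) + 25 = -1020 + 25 = -995$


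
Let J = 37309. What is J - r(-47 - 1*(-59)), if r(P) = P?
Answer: 37297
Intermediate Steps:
J - r(-47 - 1*(-59)) = 37309 - (-47 - 1*(-59)) = 37309 - (-47 + 59) = 37309 - 1*12 = 37309 - 12 = 37297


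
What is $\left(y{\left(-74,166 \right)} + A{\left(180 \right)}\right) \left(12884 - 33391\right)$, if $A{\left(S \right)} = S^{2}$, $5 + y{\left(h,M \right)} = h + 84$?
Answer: $-664529335$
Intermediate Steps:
$y{\left(h,M \right)} = 79 + h$ ($y{\left(h,M \right)} = -5 + \left(h + 84\right) = -5 + \left(84 + h\right) = 79 + h$)
$\left(y{\left(-74,166 \right)} + A{\left(180 \right)}\right) \left(12884 - 33391\right) = \left(\left(79 - 74\right) + 180^{2}\right) \left(12884 - 33391\right) = \left(5 + 32400\right) \left(-20507\right) = 32405 \left(-20507\right) = -664529335$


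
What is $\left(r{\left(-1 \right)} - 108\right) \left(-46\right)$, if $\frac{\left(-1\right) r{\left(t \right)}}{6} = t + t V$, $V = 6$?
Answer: $3036$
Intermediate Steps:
$r{\left(t \right)} = - 42 t$ ($r{\left(t \right)} = - 6 \left(t + t 6\right) = - 6 \left(t + 6 t\right) = - 6 \cdot 7 t = - 42 t$)
$\left(r{\left(-1 \right)} - 108\right) \left(-46\right) = \left(\left(-42\right) \left(-1\right) - 108\right) \left(-46\right) = \left(42 - 108\right) \left(-46\right) = \left(-66\right) \left(-46\right) = 3036$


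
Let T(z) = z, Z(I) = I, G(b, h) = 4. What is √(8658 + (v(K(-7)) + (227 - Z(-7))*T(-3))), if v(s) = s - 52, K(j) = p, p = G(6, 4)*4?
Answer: 12*√55 ≈ 88.994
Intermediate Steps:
p = 16 (p = 4*4 = 16)
K(j) = 16
v(s) = -52 + s
√(8658 + (v(K(-7)) + (227 - Z(-7))*T(-3))) = √(8658 + ((-52 + 16) + (227 - 1*(-7))*(-3))) = √(8658 + (-36 + (227 + 7)*(-3))) = √(8658 + (-36 + 234*(-3))) = √(8658 + (-36 - 702)) = √(8658 - 738) = √7920 = 12*√55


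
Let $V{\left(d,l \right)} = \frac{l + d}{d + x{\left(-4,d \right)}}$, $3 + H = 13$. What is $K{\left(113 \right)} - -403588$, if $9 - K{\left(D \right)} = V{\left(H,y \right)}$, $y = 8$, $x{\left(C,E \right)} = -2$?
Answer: $\frac{1614379}{4} \approx 4.036 \cdot 10^{5}$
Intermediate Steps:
$H = 10$ ($H = -3 + 13 = 10$)
$V{\left(d,l \right)} = \frac{d + l}{-2 + d}$ ($V{\left(d,l \right)} = \frac{l + d}{d - 2} = \frac{d + l}{-2 + d}$)
$K{\left(D \right)} = \frac{27}{4}$ ($K{\left(D \right)} = 9 - \frac{10 + 8}{-2 + 10} = 9 - \frac{1}{8} \cdot 18 = 9 - \frac{9}{4} = \frac{27}{4}$)
$K{\left(113 \right)} - -403588 = \frac{27}{4} - -403588 = \frac{27}{4} + 403588 = \frac{1614379}{4}$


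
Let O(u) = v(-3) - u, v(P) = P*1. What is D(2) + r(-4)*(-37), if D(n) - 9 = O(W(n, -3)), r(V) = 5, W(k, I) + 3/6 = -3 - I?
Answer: -357/2 ≈ -178.50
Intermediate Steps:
v(P) = P
W(k, I) = -7/2 - I (W(k, I) = -½ + (-3 - I) = -7/2 - I)
O(u) = -3 - u
D(n) = 13/2 (D(n) = 9 + (-3 - (-7/2 - 1*(-3))) = 9 + (-3 - (-7/2 + 3)) = 9 + (-3 - 1*(-½)) = 9 + (-3 + ½) = 9 - 5/2 = 13/2)
D(2) + r(-4)*(-37) = 13/2 + 5*(-37) = 13/2 - 185 = -357/2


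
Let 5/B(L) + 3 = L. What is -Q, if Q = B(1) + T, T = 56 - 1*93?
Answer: 79/2 ≈ 39.500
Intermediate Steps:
B(L) = 5/(-3 + L)
T = -37 (T = 56 - 93 = -37)
Q = -79/2 (Q = 5/(-3 + 1) - 37 = 5/(-2) - 37 = 5*(-½) - 37 = -5/2 - 37 = -79/2 ≈ -39.500)
-Q = -1*(-79/2) = 79/2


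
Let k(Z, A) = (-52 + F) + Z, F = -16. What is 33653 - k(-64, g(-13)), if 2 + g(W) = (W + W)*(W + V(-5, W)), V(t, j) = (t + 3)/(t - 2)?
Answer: 33785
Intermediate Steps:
V(t, j) = (3 + t)/(-2 + t)
g(W) = -2 + 2*W*(2/7 + W) (g(W) = -2 + (W + W)*(W + (3 - 5)/(-2 - 5)) = -2 + (2*W)*(W - 2/(-7)) = -2 + (2*W)*(W - ⅐*(-2)) = -2 + (2*W)*(W + 2/7) = -2 + (2*W)*(2/7 + W) = -2 + 2*W*(2/7 + W))
k(Z, A) = -68 + Z (k(Z, A) = (-52 - 16) + Z = -68 + Z)
33653 - k(-64, g(-13)) = 33653 - (-68 - 64) = 33653 - 1*(-132) = 33653 + 132 = 33785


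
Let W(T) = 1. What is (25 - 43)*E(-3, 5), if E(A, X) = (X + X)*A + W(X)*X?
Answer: 450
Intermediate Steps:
E(A, X) = X + 2*A*X (E(A, X) = (X + X)*A + 1*X = (2*X)*A + X = 2*A*X + X = X + 2*A*X)
(25 - 43)*E(-3, 5) = (25 - 43)*(5*(1 + 2*(-3))) = -90*(1 - 6) = -90*(-5) = -18*(-25) = 450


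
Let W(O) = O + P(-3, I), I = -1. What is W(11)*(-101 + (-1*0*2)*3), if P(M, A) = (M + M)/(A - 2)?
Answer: -1313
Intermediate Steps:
P(M, A) = 2*M/(-2 + A) (P(M, A) = (2*M)/(-2 + A) = 2*M/(-2 + A))
W(O) = 2 + O (W(O) = O + 2*(-3)/(-2 - 1) = O + 2*(-3)/(-3) = O + 2*(-3)*(-1/3) = O + 2 = 2 + O)
W(11)*(-101 + (-1*0*2)*3) = (2 + 11)*(-101 + (-1*0*2)*3) = 13*(-101 + (0*2)*3) = 13*(-101 + 0*3) = 13*(-101 + 0) = 13*(-101) = -1313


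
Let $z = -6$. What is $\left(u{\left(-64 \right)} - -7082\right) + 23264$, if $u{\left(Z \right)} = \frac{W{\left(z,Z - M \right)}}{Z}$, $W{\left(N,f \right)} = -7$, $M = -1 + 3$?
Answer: $\frac{1942151}{64} \approx 30346.0$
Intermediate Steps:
$M = 2$
$u{\left(Z \right)} = - \frac{7}{Z}$
$\left(u{\left(-64 \right)} - -7082\right) + 23264 = \left(- \frac{7}{-64} - -7082\right) + 23264 = \left(\left(-7\right) \left(- \frac{1}{64}\right) + \left(-4062 + 11144\right)\right) + 23264 = \left(\frac{7}{64} + 7082\right) + 23264 = \frac{453255}{64} + 23264 = \frac{1942151}{64}$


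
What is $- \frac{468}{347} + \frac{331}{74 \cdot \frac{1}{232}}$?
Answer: $\frac{13306096}{12839} \approx 1036.4$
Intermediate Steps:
$- \frac{468}{347} + \frac{331}{74 \cdot \frac{1}{232}} = \left(-468\right) \frac{1}{347} + \frac{331}{74 \cdot \frac{1}{232}} = - \frac{468}{347} + \frac{331}{\frac{37}{116}} = - \frac{468}{347} + 331 \cdot \frac{116}{37} = - \frac{468}{347} + \frac{38396}{37} = \frac{13306096}{12839}$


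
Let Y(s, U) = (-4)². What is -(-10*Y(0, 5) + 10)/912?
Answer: 25/152 ≈ 0.16447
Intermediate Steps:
Y(s, U) = 16
-(-10*Y(0, 5) + 10)/912 = -(-10*16 + 10)/912 = -(-160 + 10)*(1/912) = -1*(-150)*(1/912) = 150*(1/912) = 25/152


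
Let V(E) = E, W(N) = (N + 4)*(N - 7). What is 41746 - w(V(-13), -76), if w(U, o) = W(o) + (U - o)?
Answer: 35707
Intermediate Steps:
W(N) = (-7 + N)*(4 + N) (W(N) = (4 + N)*(-7 + N) = (-7 + N)*(4 + N))
w(U, o) = -28 + U + o**2 - 4*o (w(U, o) = (-28 + o**2 - 3*o) + (U - o) = -28 + U + o**2 - 4*o)
41746 - w(V(-13), -76) = 41746 - (-28 - 13 + (-76)**2 - 4*(-76)) = 41746 - (-28 - 13 + 5776 + 304) = 41746 - 1*6039 = 41746 - 6039 = 35707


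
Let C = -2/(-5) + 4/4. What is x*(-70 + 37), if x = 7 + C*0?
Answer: -231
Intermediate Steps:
C = 7/5 (C = -2*(-⅕) + 4*(¼) = ⅖ + 1 = 7/5 ≈ 1.4000)
x = 7 (x = 7 + (7/5)*0 = 7 + 0 = 7)
x*(-70 + 37) = 7*(-70 + 37) = 7*(-33) = -231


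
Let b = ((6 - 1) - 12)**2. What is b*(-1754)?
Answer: -85946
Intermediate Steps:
b = 49 (b = (5 - 12)**2 = (-7)**2 = 49)
b*(-1754) = 49*(-1754) = -85946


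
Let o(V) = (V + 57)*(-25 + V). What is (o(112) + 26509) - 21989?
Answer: 19223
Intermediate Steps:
o(V) = (-25 + V)*(57 + V) (o(V) = (57 + V)*(-25 + V) = (-25 + V)*(57 + V))
(o(112) + 26509) - 21989 = ((-1425 + 112**2 + 32*112) + 26509) - 21989 = ((-1425 + 12544 + 3584) + 26509) - 21989 = (14703 + 26509) - 21989 = 41212 - 21989 = 19223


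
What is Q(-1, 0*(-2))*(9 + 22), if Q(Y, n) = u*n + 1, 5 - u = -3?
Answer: 31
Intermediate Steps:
u = 8 (u = 5 - 1*(-3) = 5 + 3 = 8)
Q(Y, n) = 1 + 8*n (Q(Y, n) = 8*n + 1 = 1 + 8*n)
Q(-1, 0*(-2))*(9 + 22) = (1 + 8*(0*(-2)))*(9 + 22) = (1 + 8*0)*31 = (1 + 0)*31 = 1*31 = 31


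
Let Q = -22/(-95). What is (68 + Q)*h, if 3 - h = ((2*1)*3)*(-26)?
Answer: 1030638/95 ≈ 10849.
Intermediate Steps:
Q = 22/95 (Q = -22*(-1/95) = 22/95 ≈ 0.23158)
h = 159 (h = 3 - (2*1)*3*(-26) = 3 - 2*3*(-26) = 3 - 6*(-26) = 3 - 1*(-156) = 3 + 156 = 159)
(68 + Q)*h = (68 + 22/95)*159 = (6482/95)*159 = 1030638/95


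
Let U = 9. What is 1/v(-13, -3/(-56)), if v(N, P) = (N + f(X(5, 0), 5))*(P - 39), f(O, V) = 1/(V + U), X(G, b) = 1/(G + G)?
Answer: 784/394761 ≈ 0.0019860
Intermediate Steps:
X(G, b) = 1/(2*G)
f(O, V) = 1/(9 + V) (f(O, V) = 1/(V + 9) = 1/(9 + V))
v(N, P) = (-39 + P)*(1/14 + N) (v(N, P) = (N + 1/(9 + 5))*(P - 39) = (N + 1/14)*(-39 + P) = (1/14 + N)*(-39 + P) = (-39 + P)*(1/14 + N))
1/v(-13, -3/(-56)) = 1/(-39/14 - 39*(-13) + (-3/(-56))/14 - (-39)/(-56)) = 1/(-39/14 + 507 + (-3*(-1/56))/14 - (-39)*(-1)/56) = 1/(-39/14 + 507 + (1/14)*(3/56) - 13*3/56) = 1/(-39/14 + 507 + 3/784 - 39/56) = 1/(394761/784) = 784/394761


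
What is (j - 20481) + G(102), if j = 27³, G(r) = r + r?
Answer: -594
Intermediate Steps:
G(r) = 2*r
j = 19683
(j - 20481) + G(102) = (19683 - 20481) + 2*102 = -798 + 204 = -594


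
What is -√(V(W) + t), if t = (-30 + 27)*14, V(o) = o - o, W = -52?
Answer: -I*√42 ≈ -6.4807*I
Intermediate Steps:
V(o) = 0
t = -42 (t = -3*14 = -42)
-√(V(W) + t) = -√(0 - 42) = -√(-42) = -I*√42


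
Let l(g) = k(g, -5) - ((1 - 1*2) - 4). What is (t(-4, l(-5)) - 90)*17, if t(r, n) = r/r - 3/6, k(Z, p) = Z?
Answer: -3043/2 ≈ -1521.5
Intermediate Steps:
l(g) = 5 + g (l(g) = g - ((1 - 1*2) - 4) = g - ((1 - 2) - 4) = g - (-1 - 4) = g - 1*(-5) = g + 5 = 5 + g)
t(r, n) = ½ (t(r, n) = 1 - 3*⅙ = 1 - ½ = ½)
(t(-4, l(-5)) - 90)*17 = (½ - 90)*17 = -179/2*17 = -3043/2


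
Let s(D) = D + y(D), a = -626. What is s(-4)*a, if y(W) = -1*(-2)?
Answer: 1252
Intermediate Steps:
y(W) = 2
s(D) = 2 + D (s(D) = D + 2 = 2 + D)
s(-4)*a = (2 - 4)*(-626) = -2*(-626) = 1252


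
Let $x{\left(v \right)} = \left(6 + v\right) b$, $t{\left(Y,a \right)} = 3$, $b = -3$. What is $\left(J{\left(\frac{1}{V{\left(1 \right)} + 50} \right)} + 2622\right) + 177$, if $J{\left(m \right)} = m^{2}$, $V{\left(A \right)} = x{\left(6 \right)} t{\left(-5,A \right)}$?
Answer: $\frac{9415837}{3364} \approx 2799.0$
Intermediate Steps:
$x{\left(v \right)} = -18 - 3 v$ ($x{\left(v \right)} = \left(6 + v\right) \left(-3\right) = -18 - 3 v$)
$V{\left(A \right)} = -108$ ($V{\left(A \right)} = \left(-18 - 18\right) 3 = \left(-36\right) 3 = -108$)
$\left(J{\left(\frac{1}{V{\left(1 \right)} + 50} \right)} + 2622\right) + 177 = \left(\left(\frac{1}{-108 + 50}\right)^{2} + 2622\right) + 177 = \left(\left(\frac{1}{-58}\right)^{2} + 2622\right) + 177 = \left(\left(- \frac{1}{58}\right)^{2} + 2622\right) + 177 = \left(\frac{1}{3364} + 2622\right) + 177 = \frac{8820409}{3364} + 177 = \frac{9415837}{3364}$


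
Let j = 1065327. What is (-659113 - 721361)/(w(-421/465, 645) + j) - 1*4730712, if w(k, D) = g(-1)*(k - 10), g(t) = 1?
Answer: -1171731415546509/247685992 ≈ -4.7307e+6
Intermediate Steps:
w(k, D) = -10 + k (w(k, D) = 1*(k - 10) = 1*(-10 + k) = -10 + k)
(-659113 - 721361)/(w(-421/465, 645) + j) - 1*4730712 = (-659113 - 721361)/((-10 - 421/465) + 1065327) - 1*4730712 = -1380474/((-10 - 421*1/465) + 1065327) - 4730712 = -1380474/((-10 - 421/465) + 1065327) - 4730712 = -1380474/(-5071/465 + 1065327) - 4730712 = -1380474/495371984/465 - 4730712 = -1380474*465/495371984 - 4730712 = -320960205/247685992 - 4730712 = -1171731415546509/247685992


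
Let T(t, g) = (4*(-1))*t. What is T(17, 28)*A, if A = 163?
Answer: -11084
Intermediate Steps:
T(t, g) = -4*t
T(17, 28)*A = -4*17*163 = -68*163 = -11084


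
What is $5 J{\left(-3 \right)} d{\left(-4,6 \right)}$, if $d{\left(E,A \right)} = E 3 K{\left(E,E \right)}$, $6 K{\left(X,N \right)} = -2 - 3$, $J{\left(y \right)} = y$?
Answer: $-150$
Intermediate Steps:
$K{\left(X,N \right)} = - \frac{5}{6}$ ($K{\left(X,N \right)} = \frac{-2 - 3}{6} = \frac{1}{6} \left(-5\right) = - \frac{5}{6}$)
$d{\left(E,A \right)} = - \frac{5 E}{2}$ ($d{\left(E,A \right)} = E 3 \left(- \frac{5}{6}\right) = 3 E \left(- \frac{5}{6}\right) = - \frac{5 E}{2}$)
$5 J{\left(-3 \right)} d{\left(-4,6 \right)} = 5 \left(-3\right) \left(\left(- \frac{5}{2}\right) \left(-4\right)\right) = \left(-15\right) 10 = -150$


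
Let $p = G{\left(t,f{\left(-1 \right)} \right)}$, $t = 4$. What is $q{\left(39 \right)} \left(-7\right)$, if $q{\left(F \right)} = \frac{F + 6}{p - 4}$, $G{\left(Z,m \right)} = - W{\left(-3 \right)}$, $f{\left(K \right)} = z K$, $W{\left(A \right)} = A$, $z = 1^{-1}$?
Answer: $315$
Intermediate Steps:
$z = 1$
$f{\left(K \right)} = K$ ($f{\left(K \right)} = 1 K = K$)
$G{\left(Z,m \right)} = 3$ ($G{\left(Z,m \right)} = \left(-1\right) \left(-3\right) = 3$)
$p = 3$
$q{\left(F \right)} = -6 - F$ ($q{\left(F \right)} = \frac{F + 6}{3 - 4} = \frac{6 + F}{-1} = \left(6 + F\right) \left(-1\right) = -6 - F$)
$q{\left(39 \right)} \left(-7\right) = \left(-6 - 39\right) \left(-7\right) = \left(-45\right) \left(-7\right) = 315$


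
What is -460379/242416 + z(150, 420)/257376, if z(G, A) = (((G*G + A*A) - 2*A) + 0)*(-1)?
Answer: -1734410609/649917296 ≈ -2.6687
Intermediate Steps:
z(G, A) = -A² - G² + 2*A (z(G, A) = (((G² + A²) - 2*A) + 0)*(-1) = (((A² + G²) - 2*A) + 0)*(-1) = ((A² + G² - 2*A) + 0)*(-1) = (A² + G² - 2*A)*(-1) = -A² - G² + 2*A)
-460379/242416 + z(150, 420)/257376 = -460379/242416 + (-1*420² - 1*150² + 2*420)/257376 = -460379*1/242416 + (-1*176400 - 1*22500 + 840)*(1/257376) = -460379/242416 + (-176400 - 22500 + 840)*(1/257376) = -460379/242416 - 198060*1/257376 = -460379/242416 - 16505/21448 = -1734410609/649917296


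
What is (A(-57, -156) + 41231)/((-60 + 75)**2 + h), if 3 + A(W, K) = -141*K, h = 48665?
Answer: 31612/24445 ≈ 1.2932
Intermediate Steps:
A(W, K) = -3 - 141*K
(A(-57, -156) + 41231)/((-60 + 75)**2 + h) = ((-3 - 141*(-156)) + 41231)/((-60 + 75)**2 + 48665) = ((-3 + 21996) + 41231)/(15**2 + 48665) = (21993 + 41231)/(225 + 48665) = 63224/48890 = 63224*(1/48890) = 31612/24445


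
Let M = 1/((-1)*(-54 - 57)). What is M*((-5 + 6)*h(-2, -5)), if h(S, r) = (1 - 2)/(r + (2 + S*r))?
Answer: -1/777 ≈ -0.0012870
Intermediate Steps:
h(S, r) = -1/(2 + r + S*r)
M = 1/111 (M = -1/(-111) = -1*(-1/111) = 1/111 ≈ 0.0090090)
M*((-5 + 6)*h(-2, -5)) = ((-5 + 6)*(-1/(2 - 5 - 2*(-5))))/111 = (1*(-1/(2 - 5 + 10)))/111 = (1*(-1/7))/111 = (1/111)*(-1/7) = -1/777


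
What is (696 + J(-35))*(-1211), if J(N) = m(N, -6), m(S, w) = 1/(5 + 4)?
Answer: -7586915/9 ≈ -8.4299e+5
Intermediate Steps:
m(S, w) = ⅑ (m(S, w) = 1/9 = ⅑)
J(N) = ⅑
(696 + J(-35))*(-1211) = (696 + ⅑)*(-1211) = (6265/9)*(-1211) = -7586915/9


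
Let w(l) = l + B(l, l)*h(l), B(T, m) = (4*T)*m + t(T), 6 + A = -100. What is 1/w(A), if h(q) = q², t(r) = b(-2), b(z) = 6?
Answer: 1/505058094 ≈ 1.9800e-9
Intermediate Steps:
A = -106 (A = -6 - 100 = -106)
t(r) = 6
B(T, m) = 6 + 4*T*m (B(T, m) = (4*T)*m + 6 = 4*T*m + 6 = 6 + 4*T*m)
w(l) = l + l²*(6 + 4*l²) (w(l) = l + (6 + 4*l*l)*l² = l + (6 + 4*l²)*l² = l + l²*(6 + 4*l²))
1/w(A) = 1/(-106*(1 + 4*(-106)³ + 6*(-106))) = 1/(-106*(1 + 4*(-1191016) - 636)) = 1/(-106*(1 - 4764064 - 636)) = 1/(-106*(-4764699)) = 1/505058094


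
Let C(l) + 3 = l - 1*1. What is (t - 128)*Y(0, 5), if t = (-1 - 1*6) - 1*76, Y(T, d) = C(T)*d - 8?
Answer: 5908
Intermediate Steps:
C(l) = -4 + l (C(l) = -3 + (l - 1*1) = -3 + (l - 1) = -3 + (-1 + l) = -4 + l)
Y(T, d) = -8 + d*(-4 + T) (Y(T, d) = (-4 + T)*d - 8 = d*(-4 + T) - 8 = -8 + d*(-4 + T))
t = -83 (t = (-1 - 6) - 76 = -7 - 76 = -83)
(t - 128)*Y(0, 5) = (-83 - 128)*(-8 + 5*(-4 + 0)) = -211*(-8 + 5*(-4)) = -211*(-8 - 20) = -211*(-28) = 5908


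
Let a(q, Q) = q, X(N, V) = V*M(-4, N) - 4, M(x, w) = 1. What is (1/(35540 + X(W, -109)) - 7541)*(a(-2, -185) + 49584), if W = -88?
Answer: -13246079507492/35427 ≈ -3.7390e+8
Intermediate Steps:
X(N, V) = -4 + V (X(N, V) = V*1 - 4 = V - 4 = -4 + V)
(1/(35540 + X(W, -109)) - 7541)*(a(-2, -185) + 49584) = (1/(35540 + (-4 - 109)) - 7541)*(-2 + 49584) = (1/(35540 - 113) - 7541)*49582 = (1/35427 - 7541)*49582 = -267155006/35427*49582 = -13246079507492/35427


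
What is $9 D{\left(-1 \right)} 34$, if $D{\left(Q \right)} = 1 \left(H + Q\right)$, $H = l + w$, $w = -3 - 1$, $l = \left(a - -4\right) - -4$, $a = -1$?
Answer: $612$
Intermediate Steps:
$l = 7$ ($l = \left(-1 - -4\right) - -4 = \left(-1 + 4\right) + 4 = 3 + 4 = 7$)
$w = -4$
$H = 3$ ($H = 7 - 4 = 3$)
$D{\left(Q \right)} = 3 + Q$ ($D{\left(Q \right)} = 1 \left(3 + Q\right) = 3 + Q$)
$9 D{\left(-1 \right)} 34 = 9 \left(3 - 1\right) 34 = 9 \cdot 2 \cdot 34 = 18 \cdot 34 = 612$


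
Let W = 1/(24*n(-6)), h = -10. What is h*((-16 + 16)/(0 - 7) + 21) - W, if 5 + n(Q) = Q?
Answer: -55439/264 ≈ -210.00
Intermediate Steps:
n(Q) = -5 + Q
W = -1/264 (W = 1/(24*(-5 - 6)) = 1/(24*(-11)) = 1/(-264) = -1/264 ≈ -0.0037879)
h*((-16 + 16)/(0 - 7) + 21) - W = -10*((-16 + 16)/(0 - 7) + 21) - 1*(-1/264) = -10*(0/(-7) + 21) + 1/264 = -10*(0*(-1/7) + 21) + 1/264 = -10*(0 + 21) + 1/264 = -10*21 + 1/264 = -210 + 1/264 = -55439/264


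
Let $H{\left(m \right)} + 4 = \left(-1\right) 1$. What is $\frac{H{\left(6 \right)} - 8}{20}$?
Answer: $- \frac{13}{20} \approx -0.65$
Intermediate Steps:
$H{\left(m \right)} = -5$ ($H{\left(m \right)} = -4 - 1 = -5$)
$\frac{H{\left(6 \right)} - 8}{20} = \frac{-5 - 8}{20} = \left(-13\right) \frac{1}{20} = - \frac{13}{20}$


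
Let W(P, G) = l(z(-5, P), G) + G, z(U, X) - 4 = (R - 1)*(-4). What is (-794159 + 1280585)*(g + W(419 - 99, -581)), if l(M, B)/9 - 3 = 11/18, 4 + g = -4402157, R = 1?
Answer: -2141592371247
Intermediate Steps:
g = -4402161 (g = -4 - 4402157 = -4402161)
z(U, X) = 4 (z(U, X) = 4 + (1 - 1)*(-4) = 4 + 0*(-4) = 4 + 0 = 4)
l(M, B) = 65/2 (l(M, B) = 27 + 9*(11/18) = 27 + 11/2 = 65/2)
W(P, G) = 65/2 + G
(-794159 + 1280585)*(g + W(419 - 99, -581)) = (-794159 + 1280585)*(-4402161 + (65/2 - 581)) = 486426*(-4402161 - 1097/2) = 486426*(-8805419/2) = -2141592371247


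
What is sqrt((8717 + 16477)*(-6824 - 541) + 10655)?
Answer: 7*I*sqrt(3786595) ≈ 13621.0*I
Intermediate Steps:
sqrt((8717 + 16477)*(-6824 - 541) + 10655) = sqrt(25194*(-7365) + 10655) = sqrt(-185553810 + 10655) = sqrt(-185543155) = 7*I*sqrt(3786595)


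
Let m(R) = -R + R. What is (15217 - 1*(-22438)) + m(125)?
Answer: 37655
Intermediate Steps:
m(R) = 0
(15217 - 1*(-22438)) + m(125) = (15217 - 1*(-22438)) + 0 = (15217 + 22438) + 0 = 37655 + 0 = 37655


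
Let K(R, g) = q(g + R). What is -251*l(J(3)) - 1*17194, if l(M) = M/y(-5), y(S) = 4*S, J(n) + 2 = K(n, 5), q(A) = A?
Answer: -171187/10 ≈ -17119.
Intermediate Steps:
K(R, g) = R + g (K(R, g) = g + R = R + g)
J(n) = 3 + n (J(n) = -2 + (n + 5) = -2 + (5 + n) = 3 + n)
l(M) = -M/20 (l(M) = M/((4*(-5))) = M/(-20) = M*(-1/20) = -M/20)
-251*l(J(3)) - 1*17194 = -(-251)*(3 + 3)/20 - 1*17194 = -(-251)*6/20 - 17194 = -251*(-3/10) - 17194 = 753/10 - 17194 = -171187/10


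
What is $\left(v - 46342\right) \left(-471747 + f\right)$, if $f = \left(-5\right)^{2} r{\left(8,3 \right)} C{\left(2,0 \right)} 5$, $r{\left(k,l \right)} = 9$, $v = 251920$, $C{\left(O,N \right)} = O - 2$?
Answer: $-96980804766$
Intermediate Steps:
$C{\left(O,N \right)} = -2 + O$
$f = 0$ ($f = \left(-5\right)^{2} \cdot 9 \left(-2 + 2\right) 5 = 25 \cdot 9 \cdot 0 \cdot 5 = 225 \cdot 0 = 0$)
$\left(v - 46342\right) \left(-471747 + f\right) = \left(251920 - 46342\right) \left(-471747 + 0\right) = 205578 \left(-471747\right) = -96980804766$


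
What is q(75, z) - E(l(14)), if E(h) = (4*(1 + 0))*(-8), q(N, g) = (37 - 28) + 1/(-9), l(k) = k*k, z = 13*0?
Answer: 368/9 ≈ 40.889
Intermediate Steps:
z = 0
l(k) = k²
q(N, g) = 80/9 (q(N, g) = 9 - ⅑ = 80/9)
E(h) = -32 (E(h) = (4*1)*(-8) = 4*(-8) = -32)
q(75, z) - E(l(14)) = 80/9 - 1*(-32) = 80/9 + 32 = 368/9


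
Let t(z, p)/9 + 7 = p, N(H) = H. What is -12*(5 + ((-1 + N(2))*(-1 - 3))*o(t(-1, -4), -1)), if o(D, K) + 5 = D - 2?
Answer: -5148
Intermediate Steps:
t(z, p) = -63 + 9*p
o(D, K) = -7 + D (o(D, K) = -5 + (D - 2) = -5 + (-2 + D) = -7 + D)
-12*(5 + ((-1 + N(2))*(-1 - 3))*o(t(-1, -4), -1)) = -12*(5 + ((-1 + 2)*(-1 - 3))*(-7 + (-63 + 9*(-4)))) = -12*(5 + (1*(-4))*(-7 + (-63 - 36))) = -12*(5 - 4*(-7 - 99)) = -12*(5 - 4*(-106)) = -12*(5 + 424) = -12*429 = -5148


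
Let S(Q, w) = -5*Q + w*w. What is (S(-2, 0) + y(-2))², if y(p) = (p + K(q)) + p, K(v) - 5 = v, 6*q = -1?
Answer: 4225/36 ≈ 117.36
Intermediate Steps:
q = -⅙ (q = (⅙)*(-1) = -⅙ ≈ -0.16667)
K(v) = 5 + v
S(Q, w) = w² - 5*Q (S(Q, w) = -5*Q + w² = w² - 5*Q)
y(p) = 29/6 + 2*p (y(p) = (p + (5 - ⅙)) + p = (p + 29/6) + p = (29/6 + p) + p = 29/6 + 2*p)
(S(-2, 0) + y(-2))² = ((0² - 5*(-2)) + (29/6 + 2*(-2)))² = ((0 + 10) + (29/6 - 4))² = (10 + ⅚)² = (65/6)² = 4225/36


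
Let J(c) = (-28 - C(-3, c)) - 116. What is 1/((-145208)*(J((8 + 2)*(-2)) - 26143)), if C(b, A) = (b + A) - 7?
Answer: 1/3812726456 ≈ 2.6228e-10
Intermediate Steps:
C(b, A) = -7 + A + b (C(b, A) = (A + b) - 7 = -7 + A + b)
J(c) = -134 - c (J(c) = (-28 - (-7 + c - 3)) - 116 = (-28 - (-10 + c)) - 116 = (-28 + (10 - c)) - 116 = (-18 - c) - 116 = -134 - c)
1/((-145208)*(J((8 + 2)*(-2)) - 26143)) = 1/((-145208)*((-134 - (8 + 2)*(-2)) - 26143)) = -1/(145208*((-134 - 10*(-2)) - 26143)) = -1/(145208*((-134 - 1*(-20)) - 26143)) = -1/(145208*((-134 + 20) - 26143)) = -1/(145208*(-114 - 26143)) = -1/145208/(-26257) = -1/145208*(-1/26257) = 1/3812726456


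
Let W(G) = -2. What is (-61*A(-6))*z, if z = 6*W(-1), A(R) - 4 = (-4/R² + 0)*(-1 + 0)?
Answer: 9028/3 ≈ 3009.3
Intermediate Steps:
A(R) = 4 + 4/R² (A(R) = 4 + (-4/R² + 0)*(-1 + 0) = 4 + (-4/R² + 0)*(-1) = 4 - 4/R²*(-1) = 4 + 4/R²)
z = -12 (z = 6*(-2) = -12)
(-61*A(-6))*z = -61*(4 + 4/(-6)²)*(-12) = -61*(4 + 4*(1/36))*(-12) = -61*(4 + ⅑)*(-12) = -61*37/9*(-12) = -2257/9*(-12) = 9028/3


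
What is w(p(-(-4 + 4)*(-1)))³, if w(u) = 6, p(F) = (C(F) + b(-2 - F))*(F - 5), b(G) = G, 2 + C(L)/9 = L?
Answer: 216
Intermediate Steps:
C(L) = -18 + 9*L
p(F) = (-20 + 8*F)*(-5 + F) (p(F) = ((-18 + 9*F) + (-2 - F))*(F - 5) = (-20 + 8*F)*(-5 + F))
w(p(-(-4 + 4)*(-1)))³ = 6³ = 216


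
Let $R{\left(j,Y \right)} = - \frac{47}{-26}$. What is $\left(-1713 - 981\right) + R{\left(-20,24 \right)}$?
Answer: $- \frac{69997}{26} \approx -2692.2$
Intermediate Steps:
$R{\left(j,Y \right)} = \frac{47}{26}$ ($R{\left(j,Y \right)} = \left(-47\right) \left(- \frac{1}{26}\right) = \frac{47}{26}$)
$\left(-1713 - 981\right) + R{\left(-20,24 \right)} = \left(-1713 - 981\right) + \frac{47}{26} = -2694 + \frac{47}{26} = - \frac{69997}{26}$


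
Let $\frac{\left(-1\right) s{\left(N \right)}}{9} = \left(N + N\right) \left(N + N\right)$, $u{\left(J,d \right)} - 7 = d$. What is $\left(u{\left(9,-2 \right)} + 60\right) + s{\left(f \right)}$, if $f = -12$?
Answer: $-5119$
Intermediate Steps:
$u{\left(J,d \right)} = 7 + d$
$s{\left(N \right)} = - 36 N^{2}$ ($s{\left(N \right)} = - 9 \left(N + N\right) \left(N + N\right) = - 9 \cdot 2 N 2 N = - 9 \cdot 4 N^{2} = - 36 N^{2}$)
$\left(u{\left(9,-2 \right)} + 60\right) + s{\left(f \right)} = \left(\left(7 - 2\right) + 60\right) - 36 \left(-12\right)^{2} = \left(5 + 60\right) - 5184 = 65 - 5184 = -5119$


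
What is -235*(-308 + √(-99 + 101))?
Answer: 72380 - 235*√2 ≈ 72048.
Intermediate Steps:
-235*(-308 + √(-99 + 101)) = -235*(-308 + √2) = 72380 - 235*√2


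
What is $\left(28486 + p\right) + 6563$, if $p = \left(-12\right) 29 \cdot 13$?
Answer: $30525$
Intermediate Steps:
$p = -4524$ ($p = \left(-348\right) 13 = -4524$)
$\left(28486 + p\right) + 6563 = \left(28486 - 4524\right) + 6563 = 23962 + 6563 = 30525$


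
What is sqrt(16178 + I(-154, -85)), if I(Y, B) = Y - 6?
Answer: sqrt(16018) ≈ 126.56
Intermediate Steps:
I(Y, B) = -6 + Y
sqrt(16178 + I(-154, -85)) = sqrt(16178 + (-6 - 154)) = sqrt(16178 - 160) = sqrt(16018)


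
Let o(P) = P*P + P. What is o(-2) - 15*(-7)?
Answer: 107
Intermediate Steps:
o(P) = P + P**2 (o(P) = P**2 + P = P + P**2)
o(-2) - 15*(-7) = -2*(1 - 2) - 15*(-7) = -2*(-1) + 105 = 2 + 105 = 107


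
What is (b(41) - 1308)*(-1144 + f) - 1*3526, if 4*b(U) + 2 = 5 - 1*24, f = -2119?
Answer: 17126435/4 ≈ 4.2816e+6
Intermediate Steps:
b(U) = -21/4 (b(U) = -½ + (5 - 1*24)/4 = -½ + (5 - 24)/4 = -½ + (¼)*(-19) = -½ - 19/4 = -21/4)
(b(41) - 1308)*(-1144 + f) - 1*3526 = (-21/4 - 1308)*(-1144 - 2119) - 1*3526 = -5253/4*(-3263) - 3526 = 17140539/4 - 3526 = 17126435/4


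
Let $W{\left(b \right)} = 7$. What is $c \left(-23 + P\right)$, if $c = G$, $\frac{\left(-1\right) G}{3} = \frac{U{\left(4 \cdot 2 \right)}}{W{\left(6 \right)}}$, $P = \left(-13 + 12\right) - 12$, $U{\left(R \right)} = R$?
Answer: $\frac{864}{7} \approx 123.43$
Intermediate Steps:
$P = -13$ ($P = -1 - 12 = -13$)
$G = - \frac{24}{7}$ ($G = - 3 \frac{4 \cdot 2}{7} = - 3 \cdot 8 \cdot \frac{1}{7} = \left(-3\right) \frac{8}{7} = - \frac{24}{7} \approx -3.4286$)
$c = - \frac{24}{7} \approx -3.4286$
$c \left(-23 + P\right) = - \frac{24 \left(-23 - 13\right)}{7} = \left(- \frac{24}{7}\right) \left(-36\right) = \frac{864}{7}$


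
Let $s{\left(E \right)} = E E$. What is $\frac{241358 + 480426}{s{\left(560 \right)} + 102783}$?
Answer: $\frac{721784}{416383} \approx 1.7335$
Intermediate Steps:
$s{\left(E \right)} = E^{2}$
$\frac{241358 + 480426}{s{\left(560 \right)} + 102783} = \frac{241358 + 480426}{560^{2} + 102783} = \frac{721784}{313600 + 102783} = \frac{721784}{416383}$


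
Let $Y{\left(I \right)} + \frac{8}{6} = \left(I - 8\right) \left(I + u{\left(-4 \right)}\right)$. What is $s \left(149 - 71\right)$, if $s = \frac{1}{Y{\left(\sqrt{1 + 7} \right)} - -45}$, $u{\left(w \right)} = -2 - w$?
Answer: $\frac{25038}{8857} + \frac{8424 \sqrt{2}}{8857} \approx 4.172$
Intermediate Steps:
$Y{\left(I \right)} = - \frac{4}{3} + \left(-8 + I\right) \left(2 + I\right)$ ($Y{\left(I \right)} = - \frac{4}{3} + \left(I - 8\right) \left(I - -2\right) = - \frac{4}{3} + \left(-8 + I\right) \left(I + \left(-2 + 4\right)\right) = - \frac{4}{3} + \left(-8 + I\right) \left(I + 2\right) = - \frac{4}{3} + \left(-8 + I\right) \left(2 + I\right)$)
$s = \frac{1}{\frac{107}{3} - 12 \sqrt{2}}$ ($s = \frac{1}{\left(- \frac{52}{3} + \left(\sqrt{1 + 7}\right)^{2} - 6 \sqrt{1 + 7}\right) - -45} = \frac{1}{\left(- \frac{52}{3} + \left(\sqrt{8}\right)^{2} - 6 \sqrt{8}\right) + \left(-22 + 67\right)} = \frac{1}{\left(- \frac{52}{3} + \left(2 \sqrt{2}\right)^{2} - 6 \cdot 2 \sqrt{2}\right) + 45} = \frac{1}{\left(- \frac{52}{3} + 8 - 12 \sqrt{2}\right) + 45} = \frac{1}{\left(- \frac{28}{3} - 12 \sqrt{2}\right) + 45} = \frac{1}{\frac{107}{3} - 12 \sqrt{2}} \approx 0.053487$)
$s \left(149 - 71\right) = \left(\frac{321}{8857} + \frac{108 \sqrt{2}}{8857}\right) \left(149 - 71\right) = \left(\frac{321}{8857} + \frac{108 \sqrt{2}}{8857}\right) 78 = \frac{25038}{8857} + \frac{8424 \sqrt{2}}{8857}$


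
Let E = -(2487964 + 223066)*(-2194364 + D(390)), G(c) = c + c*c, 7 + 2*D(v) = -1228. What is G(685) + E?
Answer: 5950661165855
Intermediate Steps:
D(v) = -1235/2 (D(v) = -7/2 + (½)*(-1228) = -7/2 - 614 = -1235/2)
G(c) = c + c²
E = 5950660695945 (E = -(2487964 + 223066)*(-2194364 - 1235/2) = -2711030*(-4389963)/2 = -1*(-5950660695945) = 5950660695945)
G(685) + E = 685*(1 + 685) + 5950660695945 = 685*686 + 5950660695945 = 469910 + 5950660695945 = 5950661165855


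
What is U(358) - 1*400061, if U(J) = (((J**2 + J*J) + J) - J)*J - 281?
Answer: 91365082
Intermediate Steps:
U(J) = -281 + 2*J**3 (U(J) = (((J**2 + J**2) + J) - J)*J - 281 = ((2*J**2 + J) - J)*J - 281 = ((J + 2*J**2) - J)*J - 281 = (2*J**2)*J - 281 = 2*J**3 - 281 = -281 + 2*J**3)
U(358) - 1*400061 = (-281 + 2*358**3) - 1*400061 = (-281 + 2*45882712) - 400061 = (-281 + 91765424) - 400061 = 91765143 - 400061 = 91365082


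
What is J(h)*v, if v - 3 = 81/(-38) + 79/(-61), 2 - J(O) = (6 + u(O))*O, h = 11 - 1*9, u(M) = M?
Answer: 6923/1159 ≈ 5.9733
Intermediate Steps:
h = 2 (h = 11 - 9 = 2)
J(O) = 2 - O*(6 + O) (J(O) = 2 - (6 + O)*O = 2 - O*(6 + O))
v = -989/2318 (v = 3 + (81/(-38) + 79/(-61)) = 3 + (81*(-1/38) + 79*(-1/61)) = 3 + (-81/38 - 79/61) = 3 - 7943/2318 = -989/2318 ≈ -0.42666)
J(h)*v = (2 - 1*2**2 - 6*2)*(-989/2318) = (2 - 1*4 - 12)*(-989/2318) = (2 - 4 - 12)*(-989/2318) = -14*(-989/2318) = 6923/1159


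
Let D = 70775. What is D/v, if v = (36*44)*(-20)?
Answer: -14155/6336 ≈ -2.2341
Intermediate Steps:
v = -31680 (v = 1584*(-20) = -31680)
D/v = 70775/(-31680) = 70775*(-1/31680) = -14155/6336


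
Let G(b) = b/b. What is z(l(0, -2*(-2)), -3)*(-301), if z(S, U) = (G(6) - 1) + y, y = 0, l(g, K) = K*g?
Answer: 0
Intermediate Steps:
G(b) = 1
z(S, U) = 0 (z(S, U) = (1 - 1) + 0 = 0 + 0 = 0)
z(l(0, -2*(-2)), -3)*(-301) = 0*(-301) = 0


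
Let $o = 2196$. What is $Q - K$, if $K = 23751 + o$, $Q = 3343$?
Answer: $-22604$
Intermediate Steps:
$K = 25947$ ($K = 23751 + 2196 = 25947$)
$Q - K = 3343 - 25947 = -22604$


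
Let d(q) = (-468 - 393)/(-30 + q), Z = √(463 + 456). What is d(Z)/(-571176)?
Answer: 1435/602908 + 287*√919/3617448 ≈ 0.0047853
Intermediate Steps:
Z = √919 ≈ 30.315
d(q) = -861/(-30 + q)
d(Z)/(-571176) = -861/(-30 + √919)/(-571176) = -861/(-30 + √919)*(-1/571176) = 287/(190392*(-30 + √919))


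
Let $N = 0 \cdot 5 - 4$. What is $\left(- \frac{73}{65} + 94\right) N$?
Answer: $- \frac{24148}{65} \approx -371.51$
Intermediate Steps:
$N = -4$ ($N = 0 - 4 = -4$)
$\left(- \frac{73}{65} + 94\right) N = \left(- \frac{73}{65} + 94\right) \left(-4\right) = \frac{6037}{65} \left(-4\right) = - \frac{24148}{65}$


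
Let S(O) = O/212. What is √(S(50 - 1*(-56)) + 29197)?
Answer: √116790/2 ≈ 170.87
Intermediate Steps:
S(O) = O/212 (S(O) = O*(1/212) = O/212)
√(S(50 - 1*(-56)) + 29197) = √((50 - 1*(-56))/212 + 29197) = √((50 + 56)/212 + 29197) = √((1/212)*106 + 29197) = √(½ + 29197) = √(58395/2) = √116790/2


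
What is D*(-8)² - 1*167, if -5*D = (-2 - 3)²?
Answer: -487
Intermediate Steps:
D = -5 (D = -(-2 - 3)²/5 = -⅕*(-5)² = -⅕*25 = -5)
D*(-8)² - 1*167 = -5*(-8)² - 1*167 = -5*64 - 167 = -320 - 167 = -487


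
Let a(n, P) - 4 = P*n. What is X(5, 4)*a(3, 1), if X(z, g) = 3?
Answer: 21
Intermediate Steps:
a(n, P) = 4 + P*n
X(5, 4)*a(3, 1) = 3*(4 + 1*3) = 3*(4 + 3) = 3*7 = 21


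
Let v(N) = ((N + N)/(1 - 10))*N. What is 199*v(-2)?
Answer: -1592/9 ≈ -176.89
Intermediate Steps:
v(N) = -2*N²/9 (v(N) = ((2*N)/(-9))*N = ((2*N)*(-⅑))*N = (-2*N/9)*N = -2*N²/9)
199*v(-2) = 199*(-2/9*(-2)²) = 199*(-2/9*4) = 199*(-8/9) = -1592/9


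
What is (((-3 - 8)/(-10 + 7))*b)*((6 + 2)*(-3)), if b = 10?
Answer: -880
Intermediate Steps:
(((-3 - 8)/(-10 + 7))*b)*((6 + 2)*(-3)) = (((-3 - 8)/(-10 + 7))*10)*((6 + 2)*(-3)) = (-11/(-3)*10)*(8*(-3)) = (-11*(-1/3)*10)*(-24) = ((11/3)*10)*(-24) = (110/3)*(-24) = -880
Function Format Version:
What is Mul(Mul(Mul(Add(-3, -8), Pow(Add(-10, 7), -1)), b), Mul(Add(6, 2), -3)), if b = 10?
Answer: -880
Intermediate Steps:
Mul(Mul(Mul(Add(-3, -8), Pow(Add(-10, 7), -1)), b), Mul(Add(6, 2), -3)) = Mul(Mul(Mul(Add(-3, -8), Pow(Add(-10, 7), -1)), 10), Mul(Add(6, 2), -3)) = Mul(Mul(Mul(-11, Pow(-3, -1)), 10), Mul(8, -3)) = Mul(Mul(Mul(-11, Rational(-1, 3)), 10), -24) = Mul(Mul(Rational(11, 3), 10), -24) = Mul(Rational(110, 3), -24) = -880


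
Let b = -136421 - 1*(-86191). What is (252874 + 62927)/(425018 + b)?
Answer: 315801/374788 ≈ 0.84261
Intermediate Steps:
b = -50230 (b = -136421 + 86191 = -50230)
(252874 + 62927)/(425018 + b) = (252874 + 62927)/(425018 - 50230) = 315801/374788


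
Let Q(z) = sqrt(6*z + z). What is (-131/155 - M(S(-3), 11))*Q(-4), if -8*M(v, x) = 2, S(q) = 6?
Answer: -369*I*sqrt(7)/310 ≈ -3.1493*I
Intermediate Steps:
M(v, x) = -1/4 (M(v, x) = -1/8*2 = -1/4)
Q(z) = sqrt(7)*sqrt(z) (Q(z) = sqrt(7*z) = sqrt(7)*sqrt(z))
(-131/155 - M(S(-3), 11))*Q(-4) = (-131/155 - 1*(-1/4))*(sqrt(7)*sqrt(-4)) = (-131*1/155 + 1/4)*(sqrt(7)*(2*I)) = (-131/155 + 1/4)*(2*I*sqrt(7)) = -369*I*sqrt(7)/310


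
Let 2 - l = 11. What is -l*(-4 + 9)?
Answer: 45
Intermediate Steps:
l = -9 (l = 2 - 1*11 = 2 - 11 = -9)
-l*(-4 + 9) = -(-9)*(-4 + 9) = -(-9)*5 = -1*(-45) = 45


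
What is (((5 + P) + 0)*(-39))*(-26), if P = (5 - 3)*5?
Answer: 15210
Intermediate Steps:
P = 10 (P = 2*5 = 10)
(((5 + P) + 0)*(-39))*(-26) = (((5 + 10) + 0)*(-39))*(-26) = ((15 + 0)*(-39))*(-26) = (15*(-39))*(-26) = -585*(-26) = 15210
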